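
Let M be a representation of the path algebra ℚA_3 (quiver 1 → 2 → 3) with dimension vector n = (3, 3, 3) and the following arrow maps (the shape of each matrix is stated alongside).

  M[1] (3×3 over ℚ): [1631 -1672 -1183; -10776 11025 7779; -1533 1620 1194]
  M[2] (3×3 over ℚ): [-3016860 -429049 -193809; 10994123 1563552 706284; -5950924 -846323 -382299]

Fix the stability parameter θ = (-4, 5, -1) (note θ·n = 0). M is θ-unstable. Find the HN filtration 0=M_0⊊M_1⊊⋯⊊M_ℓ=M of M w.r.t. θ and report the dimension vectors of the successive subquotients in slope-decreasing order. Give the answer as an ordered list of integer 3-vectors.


Via rank(M_{q-1}∘⋯∘M_p): M ≅ I[1,2], I[1,3]^2, I[3,3].
μ_θ-semistable layers: μ^(1)=5; μ^(2)=2; μ^(3)=-1; μ^(4)=-4

((0, 1, 0); (0, 2, 2); (0, 0, 1); (3, 0, 0))


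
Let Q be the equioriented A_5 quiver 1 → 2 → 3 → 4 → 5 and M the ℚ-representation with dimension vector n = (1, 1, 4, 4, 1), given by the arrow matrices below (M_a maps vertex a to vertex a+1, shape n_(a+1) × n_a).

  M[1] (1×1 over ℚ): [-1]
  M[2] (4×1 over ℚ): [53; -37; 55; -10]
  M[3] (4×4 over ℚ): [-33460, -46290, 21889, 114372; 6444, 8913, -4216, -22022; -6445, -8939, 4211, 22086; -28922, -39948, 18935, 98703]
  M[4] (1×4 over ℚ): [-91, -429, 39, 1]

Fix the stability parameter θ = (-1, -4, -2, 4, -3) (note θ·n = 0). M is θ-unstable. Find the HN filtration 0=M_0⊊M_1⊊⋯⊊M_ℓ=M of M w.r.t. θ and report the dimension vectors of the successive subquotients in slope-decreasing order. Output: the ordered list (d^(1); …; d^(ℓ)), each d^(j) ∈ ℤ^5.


Interval decomposition of M: I[1,5], I[3,4]^3.
HN type (ℓ=4): μ^(1)=4; μ^(2)=1/2; μ^(3)=-2; μ^(4)=-5/2

((0, 0, 0, 3, 0); (0, 0, 0, 1, 1); (0, 0, 4, 0, 0); (1, 1, 0, 0, 0))


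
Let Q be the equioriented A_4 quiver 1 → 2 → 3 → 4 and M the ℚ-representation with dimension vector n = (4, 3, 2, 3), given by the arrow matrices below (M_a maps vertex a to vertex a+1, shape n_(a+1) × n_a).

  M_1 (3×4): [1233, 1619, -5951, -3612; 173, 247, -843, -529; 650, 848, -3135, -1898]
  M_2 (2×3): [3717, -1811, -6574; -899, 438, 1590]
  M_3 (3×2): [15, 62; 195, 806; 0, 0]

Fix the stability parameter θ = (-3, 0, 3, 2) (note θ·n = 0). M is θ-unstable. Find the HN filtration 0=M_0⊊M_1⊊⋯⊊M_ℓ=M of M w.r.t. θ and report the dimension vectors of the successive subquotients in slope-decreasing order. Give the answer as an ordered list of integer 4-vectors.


Barcode: M ≅ I[1,1], I[1,2], I[1,3], I[1,4], I[4,4]^2. HN layers by μ_θ (5 steps, strictly decreasing):
  μ^(1)=3; μ^(2)=5/2; μ^(3)=2; μ^(4)=0; μ^(5)=-3

((0, 0, 1, 0); (0, 0, 1, 1); (0, 0, 0, 2); (0, 3, 0, 0); (4, 0, 0, 0))


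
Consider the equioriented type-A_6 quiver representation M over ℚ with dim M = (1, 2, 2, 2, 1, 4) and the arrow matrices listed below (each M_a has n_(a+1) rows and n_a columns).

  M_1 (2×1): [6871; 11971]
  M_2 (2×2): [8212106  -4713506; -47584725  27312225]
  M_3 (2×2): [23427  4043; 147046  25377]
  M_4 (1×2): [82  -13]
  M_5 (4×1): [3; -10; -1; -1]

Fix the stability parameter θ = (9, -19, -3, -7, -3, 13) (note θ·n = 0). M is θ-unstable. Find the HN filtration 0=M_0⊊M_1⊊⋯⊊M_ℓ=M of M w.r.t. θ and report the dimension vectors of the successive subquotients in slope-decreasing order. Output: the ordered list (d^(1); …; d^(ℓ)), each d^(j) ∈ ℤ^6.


Interval decomposition of M: I[1,2], I[2,6], I[3,4], I[6,6]^3.
HN type (ℓ=4): μ^(1)=13; μ^(2)=-3; μ^(3)=-5; μ^(4)=-19

((0, 0, 0, 0, 0, 4); (0, 0, 0, 0, 1, 0); (1, 1, 2, 2, 0, 0); (0, 1, 0, 0, 0, 0))


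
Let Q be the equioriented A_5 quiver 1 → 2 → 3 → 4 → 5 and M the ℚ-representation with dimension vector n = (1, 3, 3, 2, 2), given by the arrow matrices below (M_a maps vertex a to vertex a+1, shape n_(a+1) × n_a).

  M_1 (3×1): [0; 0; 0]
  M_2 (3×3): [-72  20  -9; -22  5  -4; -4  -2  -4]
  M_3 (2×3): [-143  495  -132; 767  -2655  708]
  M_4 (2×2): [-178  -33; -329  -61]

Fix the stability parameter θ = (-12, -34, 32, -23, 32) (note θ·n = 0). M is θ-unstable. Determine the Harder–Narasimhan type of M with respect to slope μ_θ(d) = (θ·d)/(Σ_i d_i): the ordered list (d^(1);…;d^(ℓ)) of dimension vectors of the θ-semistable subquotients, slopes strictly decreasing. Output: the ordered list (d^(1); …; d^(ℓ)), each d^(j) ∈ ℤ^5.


Via rank(M_{q-1}∘⋯∘M_p): M ≅ I[1,1], I[2,2], I[2,3], I[2,5], I[3,3], I[4,5].
μ_θ-semistable layers: μ^(1)=32; μ^(2)=9/2; μ^(3)=-12; μ^(4)=-23; μ^(5)=-34

((0, 0, 2, 0, 2); (0, 0, 1, 1, 0); (1, 0, 0, 0, 0); (0, 0, 0, 1, 0); (0, 3, 0, 0, 0))


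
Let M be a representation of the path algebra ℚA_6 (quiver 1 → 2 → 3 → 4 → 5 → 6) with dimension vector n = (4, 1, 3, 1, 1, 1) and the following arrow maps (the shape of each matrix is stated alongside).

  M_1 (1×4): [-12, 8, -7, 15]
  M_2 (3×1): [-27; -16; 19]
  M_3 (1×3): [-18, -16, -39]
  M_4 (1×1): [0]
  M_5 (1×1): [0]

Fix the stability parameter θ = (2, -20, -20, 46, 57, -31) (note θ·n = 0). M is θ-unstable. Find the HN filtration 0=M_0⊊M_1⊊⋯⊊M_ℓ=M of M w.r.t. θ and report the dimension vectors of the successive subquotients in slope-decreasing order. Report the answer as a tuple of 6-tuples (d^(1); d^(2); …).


Via rank(M_{q-1}∘⋯∘M_p): M ≅ I[1,1]^3, I[1,4], I[3,3]^2, I[5,5], I[6,6].
μ_θ-semistable layers: μ^(1)=57; μ^(2)=46; μ^(3)=2; μ^(4)=-38/3; μ^(5)=-20; μ^(6)=-31

((0, 0, 0, 0, 1, 0); (0, 0, 0, 1, 0, 0); (3, 0, 0, 0, 0, 0); (1, 1, 1, 0, 0, 0); (0, 0, 2, 0, 0, 0); (0, 0, 0, 0, 0, 1))


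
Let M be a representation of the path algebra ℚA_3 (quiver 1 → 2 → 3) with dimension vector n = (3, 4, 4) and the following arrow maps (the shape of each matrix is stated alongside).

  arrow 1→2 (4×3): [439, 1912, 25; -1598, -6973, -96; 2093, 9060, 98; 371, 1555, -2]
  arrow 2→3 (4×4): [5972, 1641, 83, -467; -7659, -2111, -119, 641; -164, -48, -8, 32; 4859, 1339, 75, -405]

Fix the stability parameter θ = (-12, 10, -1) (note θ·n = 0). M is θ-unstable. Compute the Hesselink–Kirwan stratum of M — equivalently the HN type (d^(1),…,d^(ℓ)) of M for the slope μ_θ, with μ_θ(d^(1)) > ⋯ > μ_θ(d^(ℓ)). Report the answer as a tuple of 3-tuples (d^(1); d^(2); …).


Barcode: M ≅ I[1,2], I[1,3]^2, I[2,2], I[3,3]^2. HN layers by μ_θ (4 steps, strictly decreasing):
  μ^(1)=10; μ^(2)=9/2; μ^(3)=-1; μ^(4)=-12

((0, 2, 0); (0, 2, 2); (0, 0, 2); (3, 0, 0))


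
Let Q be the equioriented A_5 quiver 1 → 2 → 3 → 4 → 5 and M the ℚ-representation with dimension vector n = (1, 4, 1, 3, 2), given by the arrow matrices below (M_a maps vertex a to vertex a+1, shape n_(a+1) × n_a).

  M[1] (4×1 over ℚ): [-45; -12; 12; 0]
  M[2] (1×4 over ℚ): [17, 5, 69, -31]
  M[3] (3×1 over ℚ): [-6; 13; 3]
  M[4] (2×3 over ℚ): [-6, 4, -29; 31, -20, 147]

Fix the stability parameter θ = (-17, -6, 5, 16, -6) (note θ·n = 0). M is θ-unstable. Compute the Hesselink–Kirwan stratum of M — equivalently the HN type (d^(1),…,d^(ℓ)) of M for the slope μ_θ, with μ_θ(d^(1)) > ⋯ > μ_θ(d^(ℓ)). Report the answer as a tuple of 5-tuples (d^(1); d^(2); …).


Interval decomposition of M: I[1,5], I[2,2]^3, I[4,4], I[4,5].
HN type (ℓ=4): μ^(1)=16; μ^(2)=5; μ^(3)=-6; μ^(4)=-17

((0, 0, 0, 1, 0); (0, 0, 1, 2, 2); (0, 4, 0, 0, 0); (1, 0, 0, 0, 0))


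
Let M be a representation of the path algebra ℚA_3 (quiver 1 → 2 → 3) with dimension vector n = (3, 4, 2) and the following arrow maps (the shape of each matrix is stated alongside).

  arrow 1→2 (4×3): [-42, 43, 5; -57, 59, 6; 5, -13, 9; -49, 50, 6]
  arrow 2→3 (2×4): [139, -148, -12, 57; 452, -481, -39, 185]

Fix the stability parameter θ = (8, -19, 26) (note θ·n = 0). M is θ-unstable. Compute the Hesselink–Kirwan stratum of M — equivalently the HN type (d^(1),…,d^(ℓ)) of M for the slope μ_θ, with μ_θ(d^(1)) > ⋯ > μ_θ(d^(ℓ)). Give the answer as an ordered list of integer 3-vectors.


Via rank(M_{q-1}∘⋯∘M_p): M ≅ I[1,2], I[1,3]^2, I[2,2].
μ_θ-semistable layers: μ^(1)=26; μ^(2)=-11/2; μ^(3)=-19

((0, 0, 2); (3, 3, 0); (0, 1, 0))


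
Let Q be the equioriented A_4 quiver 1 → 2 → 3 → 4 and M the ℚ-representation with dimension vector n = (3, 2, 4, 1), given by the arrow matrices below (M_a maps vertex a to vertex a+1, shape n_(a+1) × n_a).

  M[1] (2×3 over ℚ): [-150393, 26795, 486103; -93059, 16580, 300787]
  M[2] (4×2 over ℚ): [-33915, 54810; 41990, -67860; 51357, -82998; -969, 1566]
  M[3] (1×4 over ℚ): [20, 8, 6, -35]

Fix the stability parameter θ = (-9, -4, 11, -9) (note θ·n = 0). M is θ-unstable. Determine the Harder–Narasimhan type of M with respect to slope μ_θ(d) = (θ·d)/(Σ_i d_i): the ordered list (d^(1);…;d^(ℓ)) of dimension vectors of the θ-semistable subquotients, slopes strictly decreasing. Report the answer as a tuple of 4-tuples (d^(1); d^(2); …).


Interval decomposition of M: I[1,1], I[1,2], I[1,4], I[3,3]^3.
HN type (ℓ=4): μ^(1)=11; μ^(2)=1; μ^(3)=-4; μ^(4)=-9

((0, 0, 3, 0); (0, 0, 1, 1); (0, 2, 0, 0); (3, 0, 0, 0))


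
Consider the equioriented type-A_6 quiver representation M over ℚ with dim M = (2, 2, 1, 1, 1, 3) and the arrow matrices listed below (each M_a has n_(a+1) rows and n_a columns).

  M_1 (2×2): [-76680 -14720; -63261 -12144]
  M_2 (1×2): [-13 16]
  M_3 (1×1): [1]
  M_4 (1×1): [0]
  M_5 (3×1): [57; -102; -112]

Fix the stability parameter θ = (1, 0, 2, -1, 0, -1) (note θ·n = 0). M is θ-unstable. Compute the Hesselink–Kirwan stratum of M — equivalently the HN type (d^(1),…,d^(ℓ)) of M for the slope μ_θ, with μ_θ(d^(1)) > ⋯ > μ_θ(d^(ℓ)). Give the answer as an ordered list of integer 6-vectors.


Barcode: M ≅ I[1,1], I[1,4], I[2,2], I[5,6], I[6,6]^2. HN layers by μ_θ (5 steps, strictly decreasing):
  μ^(1)=1; μ^(2)=1/2; μ^(3)=0; μ^(4)=-1/2; μ^(5)=-1

((1, 0, 0, 0, 0, 0); (1, 1, 1, 1, 0, 0); (0, 1, 0, 0, 0, 0); (0, 0, 0, 0, 1, 1); (0, 0, 0, 0, 0, 2))


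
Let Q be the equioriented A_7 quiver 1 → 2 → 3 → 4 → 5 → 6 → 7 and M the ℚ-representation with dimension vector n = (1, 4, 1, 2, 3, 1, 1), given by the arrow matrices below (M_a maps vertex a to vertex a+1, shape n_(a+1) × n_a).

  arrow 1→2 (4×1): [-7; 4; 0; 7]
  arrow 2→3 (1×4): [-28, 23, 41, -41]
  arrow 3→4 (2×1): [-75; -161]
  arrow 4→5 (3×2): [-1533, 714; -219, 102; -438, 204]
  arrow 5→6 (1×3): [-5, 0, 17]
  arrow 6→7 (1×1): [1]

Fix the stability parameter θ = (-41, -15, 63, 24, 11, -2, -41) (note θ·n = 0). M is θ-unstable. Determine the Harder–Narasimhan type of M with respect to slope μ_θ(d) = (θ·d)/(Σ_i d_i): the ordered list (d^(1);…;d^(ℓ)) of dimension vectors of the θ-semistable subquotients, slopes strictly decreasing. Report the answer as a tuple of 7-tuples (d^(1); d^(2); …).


Barcode: M ≅ I[1,7], I[2,2]^3, I[4,4], I[5,5]^2. HN layers by μ_θ (4 steps, strictly decreasing):
  μ^(1)=24; μ^(2)=11; μ^(3)=-15; μ^(4)=-41

((0, 0, 0, 1, 0, 0, 0); (0, 0, 1, 1, 3, 1, 1); (0, 4, 0, 0, 0, 0, 0); (1, 0, 0, 0, 0, 0, 0))


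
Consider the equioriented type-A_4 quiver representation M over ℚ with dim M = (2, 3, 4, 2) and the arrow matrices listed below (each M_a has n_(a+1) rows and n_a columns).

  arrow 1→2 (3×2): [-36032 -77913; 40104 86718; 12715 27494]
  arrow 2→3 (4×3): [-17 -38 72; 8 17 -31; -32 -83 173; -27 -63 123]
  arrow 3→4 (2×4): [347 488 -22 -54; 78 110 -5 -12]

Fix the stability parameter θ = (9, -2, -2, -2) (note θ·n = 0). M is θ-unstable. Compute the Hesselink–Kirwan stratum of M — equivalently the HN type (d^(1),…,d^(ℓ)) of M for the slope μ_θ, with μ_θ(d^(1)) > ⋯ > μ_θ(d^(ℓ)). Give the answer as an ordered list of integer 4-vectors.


Via rank(M_{q-1}∘⋯∘M_p): M ≅ I[1,4]^2, I[2,2], I[3,3]^2.
μ_θ-semistable layers: μ^(1)=3/4; μ^(2)=-2

((2, 2, 2, 2); (0, 1, 2, 0))


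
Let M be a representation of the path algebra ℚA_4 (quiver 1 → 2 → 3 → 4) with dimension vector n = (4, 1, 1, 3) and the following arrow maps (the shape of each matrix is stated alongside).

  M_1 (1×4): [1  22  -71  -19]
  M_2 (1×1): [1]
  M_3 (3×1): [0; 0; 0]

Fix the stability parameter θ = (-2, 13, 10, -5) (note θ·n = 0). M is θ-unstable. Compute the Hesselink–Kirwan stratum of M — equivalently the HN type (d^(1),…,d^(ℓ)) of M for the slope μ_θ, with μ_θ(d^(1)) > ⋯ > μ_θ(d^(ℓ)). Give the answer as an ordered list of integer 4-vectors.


Interval decomposition of M: I[1,1]^3, I[1,3], I[4,4]^3.
HN type (ℓ=3): μ^(1)=23/2; μ^(2)=-2; μ^(3)=-5

((0, 1, 1, 0); (4, 0, 0, 0); (0, 0, 0, 3))


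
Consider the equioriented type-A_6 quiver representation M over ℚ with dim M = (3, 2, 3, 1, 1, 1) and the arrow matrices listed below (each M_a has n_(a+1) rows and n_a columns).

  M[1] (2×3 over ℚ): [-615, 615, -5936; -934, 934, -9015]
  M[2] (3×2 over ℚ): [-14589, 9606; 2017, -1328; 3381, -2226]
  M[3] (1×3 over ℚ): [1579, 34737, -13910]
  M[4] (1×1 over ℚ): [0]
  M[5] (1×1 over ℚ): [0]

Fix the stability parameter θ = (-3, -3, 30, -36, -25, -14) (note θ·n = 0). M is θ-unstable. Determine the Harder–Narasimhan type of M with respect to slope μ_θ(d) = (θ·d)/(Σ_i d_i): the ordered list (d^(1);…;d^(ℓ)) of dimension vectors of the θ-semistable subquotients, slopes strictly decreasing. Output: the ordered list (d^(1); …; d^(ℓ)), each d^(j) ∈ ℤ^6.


Barcode: M ≅ I[1,1], I[1,3], I[1,4], I[3,3], I[5,5], I[6,6]. HN layers by μ_θ (4 steps, strictly decreasing):
  μ^(1)=30; μ^(2)=-3; μ^(3)=-14; μ^(4)=-25

((0, 0, 2, 0, 0, 0); (3, 2, 1, 1, 0, 0); (0, 0, 0, 0, 0, 1); (0, 0, 0, 0, 1, 0))


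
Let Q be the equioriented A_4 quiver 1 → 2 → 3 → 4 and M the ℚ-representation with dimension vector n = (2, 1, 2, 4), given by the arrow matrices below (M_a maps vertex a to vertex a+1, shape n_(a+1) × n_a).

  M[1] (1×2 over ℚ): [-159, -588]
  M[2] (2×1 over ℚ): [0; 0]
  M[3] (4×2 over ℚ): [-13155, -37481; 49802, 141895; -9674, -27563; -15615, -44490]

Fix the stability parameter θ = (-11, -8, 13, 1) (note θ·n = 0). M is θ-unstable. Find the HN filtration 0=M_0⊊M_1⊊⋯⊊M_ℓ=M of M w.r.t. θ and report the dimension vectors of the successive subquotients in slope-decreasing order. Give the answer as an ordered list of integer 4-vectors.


Interval decomposition of M: I[1,1], I[1,2], I[3,4]^2, I[4,4]^2.
HN type (ℓ=4): μ^(1)=7; μ^(2)=1; μ^(3)=-8; μ^(4)=-11

((0, 0, 2, 2); (0, 0, 0, 2); (0, 1, 0, 0); (2, 0, 0, 0))


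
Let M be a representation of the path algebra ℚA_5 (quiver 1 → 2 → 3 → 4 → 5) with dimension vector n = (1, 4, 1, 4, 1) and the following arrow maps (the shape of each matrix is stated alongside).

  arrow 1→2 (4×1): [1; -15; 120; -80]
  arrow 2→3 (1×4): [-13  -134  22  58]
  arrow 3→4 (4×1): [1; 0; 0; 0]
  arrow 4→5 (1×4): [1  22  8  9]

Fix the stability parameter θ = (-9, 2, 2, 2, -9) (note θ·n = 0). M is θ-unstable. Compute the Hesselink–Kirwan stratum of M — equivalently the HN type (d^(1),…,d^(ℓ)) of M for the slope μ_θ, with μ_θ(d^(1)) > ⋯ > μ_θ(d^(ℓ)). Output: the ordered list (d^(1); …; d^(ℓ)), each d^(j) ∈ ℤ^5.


Interval decomposition of M: I[1,5], I[2,2]^3, I[4,4]^3.
HN type (ℓ=3): μ^(1)=2; μ^(2)=-3/4; μ^(3)=-9

((0, 3, 0, 3, 0); (0, 1, 1, 1, 1); (1, 0, 0, 0, 0))


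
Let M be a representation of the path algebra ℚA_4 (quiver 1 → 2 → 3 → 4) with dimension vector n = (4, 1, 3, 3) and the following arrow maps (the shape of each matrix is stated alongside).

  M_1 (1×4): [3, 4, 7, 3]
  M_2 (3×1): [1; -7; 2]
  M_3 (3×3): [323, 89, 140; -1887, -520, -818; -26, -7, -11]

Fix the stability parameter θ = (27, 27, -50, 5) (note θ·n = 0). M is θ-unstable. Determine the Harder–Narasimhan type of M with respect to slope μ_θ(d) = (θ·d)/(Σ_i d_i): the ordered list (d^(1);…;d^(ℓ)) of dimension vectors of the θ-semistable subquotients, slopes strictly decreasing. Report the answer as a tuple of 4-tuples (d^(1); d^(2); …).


Interval decomposition of M: I[1,1]^3, I[1,4], I[3,4]^2.
HN type (ℓ=4): μ^(1)=27; μ^(2)=5; μ^(3)=4/3; μ^(4)=-50

((3, 0, 0, 0); (0, 0, 0, 3); (1, 1, 1, 0); (0, 0, 2, 0))


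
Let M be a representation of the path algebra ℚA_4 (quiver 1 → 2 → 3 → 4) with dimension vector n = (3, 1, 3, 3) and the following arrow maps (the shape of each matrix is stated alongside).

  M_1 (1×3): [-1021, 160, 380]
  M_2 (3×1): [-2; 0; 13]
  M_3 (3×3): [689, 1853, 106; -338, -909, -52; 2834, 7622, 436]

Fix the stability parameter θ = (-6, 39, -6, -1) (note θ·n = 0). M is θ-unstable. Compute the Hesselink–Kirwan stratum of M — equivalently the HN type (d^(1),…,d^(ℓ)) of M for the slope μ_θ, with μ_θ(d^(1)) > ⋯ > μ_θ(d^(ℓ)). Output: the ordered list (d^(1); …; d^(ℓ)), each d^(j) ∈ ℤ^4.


Via rank(M_{q-1}∘⋯∘M_p): M ≅ I[1,1]^2, I[1,3], I[3,4]^2, I[4,4].
μ_θ-semistable layers: μ^(1)=33/2; μ^(2)=-1; μ^(3)=-6

((0, 1, 1, 0); (0, 0, 0, 3); (3, 0, 2, 0))


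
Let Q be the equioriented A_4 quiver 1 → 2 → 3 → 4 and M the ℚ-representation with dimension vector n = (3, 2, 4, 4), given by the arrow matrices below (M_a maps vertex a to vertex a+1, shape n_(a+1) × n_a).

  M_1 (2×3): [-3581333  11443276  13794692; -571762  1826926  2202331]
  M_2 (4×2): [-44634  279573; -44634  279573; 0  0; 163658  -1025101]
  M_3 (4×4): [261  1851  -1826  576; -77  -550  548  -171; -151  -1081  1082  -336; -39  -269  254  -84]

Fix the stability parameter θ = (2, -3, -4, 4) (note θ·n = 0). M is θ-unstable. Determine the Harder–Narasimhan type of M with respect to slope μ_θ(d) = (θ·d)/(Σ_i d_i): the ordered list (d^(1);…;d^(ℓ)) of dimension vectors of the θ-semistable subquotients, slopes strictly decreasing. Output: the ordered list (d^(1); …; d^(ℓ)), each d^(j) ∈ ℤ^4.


Barcode: M ≅ I[1,1], I[1,2], I[1,3], I[3,4]^3, I[4,4]. HN layers by μ_θ (5 steps, strictly decreasing):
  μ^(1)=4; μ^(2)=2; μ^(3)=-1/2; μ^(4)=-5/3; μ^(5)=-4

((0, 0, 0, 4); (1, 0, 0, 0); (1, 1, 0, 0); (1, 1, 1, 0); (0, 0, 3, 0))


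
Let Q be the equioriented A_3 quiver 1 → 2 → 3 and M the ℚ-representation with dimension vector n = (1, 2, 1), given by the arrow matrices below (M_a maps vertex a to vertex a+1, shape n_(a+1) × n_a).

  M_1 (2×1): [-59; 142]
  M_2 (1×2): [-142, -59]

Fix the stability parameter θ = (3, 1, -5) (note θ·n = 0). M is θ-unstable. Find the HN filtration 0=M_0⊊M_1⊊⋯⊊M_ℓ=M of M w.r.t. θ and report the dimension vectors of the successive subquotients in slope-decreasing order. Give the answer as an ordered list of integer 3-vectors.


Via rank(M_{q-1}∘⋯∘M_p): M ≅ I[1,2], I[2,3].
μ_θ-semistable layers: μ^(1)=2; μ^(2)=-2

((1, 1, 0); (0, 1, 1))


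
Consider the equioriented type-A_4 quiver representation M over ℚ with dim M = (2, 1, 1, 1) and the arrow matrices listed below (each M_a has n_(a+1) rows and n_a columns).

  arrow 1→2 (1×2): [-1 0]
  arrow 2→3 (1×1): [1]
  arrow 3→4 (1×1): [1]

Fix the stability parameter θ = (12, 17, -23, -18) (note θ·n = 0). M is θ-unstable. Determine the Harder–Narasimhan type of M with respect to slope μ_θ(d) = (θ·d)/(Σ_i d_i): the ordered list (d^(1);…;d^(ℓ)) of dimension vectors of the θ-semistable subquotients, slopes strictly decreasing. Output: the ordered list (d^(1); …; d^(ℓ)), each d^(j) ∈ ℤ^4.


Interval decomposition of M: I[1,1], I[1,4].
HN type (ℓ=2): μ^(1)=12; μ^(2)=-3

((1, 0, 0, 0); (1, 1, 1, 1))


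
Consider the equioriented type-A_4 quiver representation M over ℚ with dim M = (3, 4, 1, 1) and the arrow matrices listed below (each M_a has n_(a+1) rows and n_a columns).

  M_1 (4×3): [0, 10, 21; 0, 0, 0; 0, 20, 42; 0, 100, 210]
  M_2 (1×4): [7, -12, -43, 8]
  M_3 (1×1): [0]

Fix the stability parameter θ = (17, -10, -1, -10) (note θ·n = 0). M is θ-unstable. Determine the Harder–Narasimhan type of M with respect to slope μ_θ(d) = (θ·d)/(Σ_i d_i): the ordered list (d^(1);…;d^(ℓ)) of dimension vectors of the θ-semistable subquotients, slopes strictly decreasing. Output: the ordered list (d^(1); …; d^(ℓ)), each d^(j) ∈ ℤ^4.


Via rank(M_{q-1}∘⋯∘M_p): M ≅ I[1,1]^2, I[1,3], I[2,2]^3, I[4,4].
μ_θ-semistable layers: μ^(1)=17; μ^(2)=2; μ^(3)=-10

((2, 0, 0, 0); (1, 1, 1, 0); (0, 3, 0, 1))


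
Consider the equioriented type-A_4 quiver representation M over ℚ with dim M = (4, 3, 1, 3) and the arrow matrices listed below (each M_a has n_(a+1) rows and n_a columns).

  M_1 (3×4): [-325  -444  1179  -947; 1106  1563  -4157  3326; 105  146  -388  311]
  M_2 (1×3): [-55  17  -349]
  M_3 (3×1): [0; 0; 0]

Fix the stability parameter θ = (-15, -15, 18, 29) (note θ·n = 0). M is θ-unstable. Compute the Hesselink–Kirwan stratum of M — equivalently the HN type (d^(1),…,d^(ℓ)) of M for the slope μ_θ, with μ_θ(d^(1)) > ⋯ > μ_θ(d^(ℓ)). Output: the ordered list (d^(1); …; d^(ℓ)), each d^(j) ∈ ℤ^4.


Interval decomposition of M: I[1,1], I[1,2]^2, I[1,3], I[4,4]^3.
HN type (ℓ=3): μ^(1)=29; μ^(2)=18; μ^(3)=-15

((0, 0, 0, 3); (0, 0, 1, 0); (4, 3, 0, 0))


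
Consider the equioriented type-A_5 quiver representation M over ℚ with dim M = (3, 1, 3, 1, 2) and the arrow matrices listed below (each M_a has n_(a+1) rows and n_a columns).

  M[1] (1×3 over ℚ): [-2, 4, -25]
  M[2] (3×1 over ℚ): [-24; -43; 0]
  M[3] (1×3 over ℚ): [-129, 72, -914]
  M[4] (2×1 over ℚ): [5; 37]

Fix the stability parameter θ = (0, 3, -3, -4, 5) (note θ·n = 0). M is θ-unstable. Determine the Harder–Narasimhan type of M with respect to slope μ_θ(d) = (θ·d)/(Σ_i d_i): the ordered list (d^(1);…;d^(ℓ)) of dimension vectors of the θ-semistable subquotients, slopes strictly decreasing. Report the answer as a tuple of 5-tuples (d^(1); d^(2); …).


Barcode: M ≅ I[1,1]^2, I[1,3], I[3,3], I[3,5], I[5,5]. HN layers by μ_θ (4 steps, strictly decreasing):
  μ^(1)=5; μ^(2)=0; μ^(3)=-3; μ^(4)=-7/2

((0, 0, 0, 0, 2); (3, 1, 1, 0, 0); (0, 0, 1, 0, 0); (0, 0, 1, 1, 0))


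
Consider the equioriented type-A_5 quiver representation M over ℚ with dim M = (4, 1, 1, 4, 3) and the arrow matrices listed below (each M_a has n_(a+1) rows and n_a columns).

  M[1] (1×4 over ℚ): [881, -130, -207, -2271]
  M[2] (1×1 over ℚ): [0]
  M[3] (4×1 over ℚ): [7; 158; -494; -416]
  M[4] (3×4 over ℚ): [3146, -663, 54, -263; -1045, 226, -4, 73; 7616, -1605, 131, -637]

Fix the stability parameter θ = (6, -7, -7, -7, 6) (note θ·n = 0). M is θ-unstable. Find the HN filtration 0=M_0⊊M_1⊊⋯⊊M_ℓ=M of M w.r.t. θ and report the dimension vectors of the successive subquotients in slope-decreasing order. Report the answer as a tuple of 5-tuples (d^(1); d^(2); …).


Via rank(M_{q-1}∘⋯∘M_p): M ≅ I[1,1]^3, I[1,2], I[3,5], I[4,4], I[4,5]^2.
μ_θ-semistable layers: μ^(1)=6; μ^(2)=-1/2; μ^(3)=-7

((3, 0, 0, 0, 3); (1, 1, 0, 0, 0); (0, 0, 1, 4, 0))


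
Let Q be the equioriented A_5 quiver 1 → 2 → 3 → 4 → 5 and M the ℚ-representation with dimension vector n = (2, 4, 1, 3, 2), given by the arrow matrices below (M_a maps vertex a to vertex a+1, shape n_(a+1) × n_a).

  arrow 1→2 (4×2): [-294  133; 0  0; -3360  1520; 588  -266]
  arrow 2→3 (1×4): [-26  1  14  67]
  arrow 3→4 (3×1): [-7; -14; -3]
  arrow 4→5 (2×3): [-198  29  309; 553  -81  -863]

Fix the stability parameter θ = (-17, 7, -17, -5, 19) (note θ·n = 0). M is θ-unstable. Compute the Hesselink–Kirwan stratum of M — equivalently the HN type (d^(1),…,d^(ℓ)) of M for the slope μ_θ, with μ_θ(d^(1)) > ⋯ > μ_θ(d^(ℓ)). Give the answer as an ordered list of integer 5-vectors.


Via rank(M_{q-1}∘⋯∘M_p): M ≅ I[1,1], I[1,2], I[2,2]^2, I[2,5], I[4,4], I[4,5].
μ_θ-semistable layers: μ^(1)=19; μ^(2)=7; μ^(3)=-5; μ^(4)=-17

((0, 0, 0, 0, 2); (0, 3, 0, 0, 0); (0, 1, 1, 3, 0); (2, 0, 0, 0, 0))


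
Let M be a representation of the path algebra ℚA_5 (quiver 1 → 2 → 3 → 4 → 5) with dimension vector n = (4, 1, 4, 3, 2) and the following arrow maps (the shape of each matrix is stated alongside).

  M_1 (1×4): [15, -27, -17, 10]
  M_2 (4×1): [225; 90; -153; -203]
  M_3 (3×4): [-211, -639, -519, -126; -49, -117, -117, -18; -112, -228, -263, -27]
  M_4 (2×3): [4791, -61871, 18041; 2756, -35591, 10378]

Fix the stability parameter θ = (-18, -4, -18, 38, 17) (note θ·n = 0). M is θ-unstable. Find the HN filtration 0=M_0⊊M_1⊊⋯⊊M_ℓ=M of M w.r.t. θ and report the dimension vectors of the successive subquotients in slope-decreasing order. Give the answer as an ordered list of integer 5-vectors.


Interval decomposition of M: I[1,1]^3, I[1,3], I[3,3], I[3,5]^2, I[4,4].
HN type (ℓ=4): μ^(1)=38; μ^(2)=55/2; μ^(3)=-11; μ^(4)=-18

((0, 0, 0, 1, 0); (0, 0, 0, 2, 2); (0, 1, 1, 0, 0); (4, 0, 3, 0, 0))


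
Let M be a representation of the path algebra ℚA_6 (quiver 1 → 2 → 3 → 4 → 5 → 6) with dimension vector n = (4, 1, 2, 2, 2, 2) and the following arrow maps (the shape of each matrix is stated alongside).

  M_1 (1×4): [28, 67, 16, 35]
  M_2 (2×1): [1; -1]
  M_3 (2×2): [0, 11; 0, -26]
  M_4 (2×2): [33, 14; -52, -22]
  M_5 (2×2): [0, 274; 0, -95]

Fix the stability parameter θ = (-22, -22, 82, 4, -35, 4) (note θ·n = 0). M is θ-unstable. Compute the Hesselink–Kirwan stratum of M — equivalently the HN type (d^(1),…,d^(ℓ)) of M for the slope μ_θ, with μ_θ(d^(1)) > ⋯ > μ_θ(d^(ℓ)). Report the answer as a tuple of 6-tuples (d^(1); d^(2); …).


Barcode: M ≅ I[1,1]^3, I[1,5], I[3,3], I[4,6], I[6,6]. HN layers by μ_θ (5 steps, strictly decreasing):
  μ^(1)=82; μ^(2)=17; μ^(3)=4; μ^(4)=-31/2; μ^(5)=-22

((0, 0, 1, 0, 0, 0); (0, 0, 1, 1, 1, 0); (0, 0, 0, 0, 0, 2); (0, 0, 0, 1, 1, 0); (4, 1, 0, 0, 0, 0))


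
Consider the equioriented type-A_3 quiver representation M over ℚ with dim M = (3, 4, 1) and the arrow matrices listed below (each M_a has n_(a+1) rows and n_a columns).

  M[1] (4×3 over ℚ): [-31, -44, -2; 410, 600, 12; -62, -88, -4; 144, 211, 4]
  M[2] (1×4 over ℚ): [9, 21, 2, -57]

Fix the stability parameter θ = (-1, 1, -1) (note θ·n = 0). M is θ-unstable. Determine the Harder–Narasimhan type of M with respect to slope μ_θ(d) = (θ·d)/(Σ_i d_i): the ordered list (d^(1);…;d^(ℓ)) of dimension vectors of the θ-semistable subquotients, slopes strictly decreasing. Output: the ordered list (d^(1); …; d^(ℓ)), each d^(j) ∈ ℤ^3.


Barcode: M ≅ I[1,1], I[1,2], I[1,3], I[2,2]^2. HN layers by μ_θ (3 steps, strictly decreasing):
  μ^(1)=1; μ^(2)=0; μ^(3)=-1

((0, 3, 0); (0, 1, 1); (3, 0, 0))


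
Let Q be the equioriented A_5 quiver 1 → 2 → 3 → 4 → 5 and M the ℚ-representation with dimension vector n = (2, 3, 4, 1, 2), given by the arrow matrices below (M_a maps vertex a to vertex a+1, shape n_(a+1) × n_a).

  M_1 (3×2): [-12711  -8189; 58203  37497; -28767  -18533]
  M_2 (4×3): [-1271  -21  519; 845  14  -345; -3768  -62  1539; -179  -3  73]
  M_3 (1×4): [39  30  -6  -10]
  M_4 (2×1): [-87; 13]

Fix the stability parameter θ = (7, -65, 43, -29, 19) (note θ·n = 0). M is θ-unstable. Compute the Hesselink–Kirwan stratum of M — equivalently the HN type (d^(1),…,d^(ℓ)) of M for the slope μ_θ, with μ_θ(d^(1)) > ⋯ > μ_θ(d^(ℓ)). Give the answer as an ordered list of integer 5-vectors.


Via rank(M_{q-1}∘⋯∘M_p): M ≅ I[1,1], I[1,5], I[2,3]^2, I[3,3], I[5,5].
μ_θ-semistable layers: μ^(1)=43; μ^(2)=19; μ^(3)=7; μ^(4)=-29; μ^(5)=-65

((0, 0, 3, 0, 0); (0, 0, 0, 0, 2); (1, 0, 1, 1, 0); (1, 1, 0, 0, 0); (0, 2, 0, 0, 0))


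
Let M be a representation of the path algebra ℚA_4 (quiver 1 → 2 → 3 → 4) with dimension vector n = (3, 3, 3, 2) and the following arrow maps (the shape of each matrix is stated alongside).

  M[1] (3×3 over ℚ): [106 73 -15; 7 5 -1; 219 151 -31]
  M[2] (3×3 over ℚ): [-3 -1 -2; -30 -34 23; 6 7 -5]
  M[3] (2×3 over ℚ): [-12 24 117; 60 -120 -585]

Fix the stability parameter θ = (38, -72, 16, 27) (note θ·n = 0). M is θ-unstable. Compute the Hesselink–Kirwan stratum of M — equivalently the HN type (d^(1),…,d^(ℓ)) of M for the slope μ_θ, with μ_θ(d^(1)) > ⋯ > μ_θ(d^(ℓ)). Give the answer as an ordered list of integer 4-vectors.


Interval decomposition of M: I[1,1], I[1,3], I[1,4], I[2,3], I[4,4].
HN type (ℓ=5): μ^(1)=38; μ^(2)=27; μ^(3)=16; μ^(4)=-17; μ^(5)=-72

((1, 0, 0, 0); (0, 0, 0, 2); (0, 0, 3, 0); (2, 2, 0, 0); (0, 1, 0, 0))


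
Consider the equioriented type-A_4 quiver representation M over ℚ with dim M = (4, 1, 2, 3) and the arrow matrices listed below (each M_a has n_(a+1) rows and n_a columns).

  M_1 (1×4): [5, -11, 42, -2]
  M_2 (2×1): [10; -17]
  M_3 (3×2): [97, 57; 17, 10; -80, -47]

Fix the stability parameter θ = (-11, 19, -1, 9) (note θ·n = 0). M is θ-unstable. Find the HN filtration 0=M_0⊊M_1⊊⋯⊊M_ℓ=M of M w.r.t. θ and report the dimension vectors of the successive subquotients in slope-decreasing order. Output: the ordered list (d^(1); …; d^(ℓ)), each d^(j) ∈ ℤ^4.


Via rank(M_{q-1}∘⋯∘M_p): M ≅ I[1,1]^3, I[1,4], I[3,4], I[4,4].
μ_θ-semistable layers: μ^(1)=9; μ^(2)=-1; μ^(3)=-11

((0, 1, 1, 3); (0, 0, 1, 0); (4, 0, 0, 0))


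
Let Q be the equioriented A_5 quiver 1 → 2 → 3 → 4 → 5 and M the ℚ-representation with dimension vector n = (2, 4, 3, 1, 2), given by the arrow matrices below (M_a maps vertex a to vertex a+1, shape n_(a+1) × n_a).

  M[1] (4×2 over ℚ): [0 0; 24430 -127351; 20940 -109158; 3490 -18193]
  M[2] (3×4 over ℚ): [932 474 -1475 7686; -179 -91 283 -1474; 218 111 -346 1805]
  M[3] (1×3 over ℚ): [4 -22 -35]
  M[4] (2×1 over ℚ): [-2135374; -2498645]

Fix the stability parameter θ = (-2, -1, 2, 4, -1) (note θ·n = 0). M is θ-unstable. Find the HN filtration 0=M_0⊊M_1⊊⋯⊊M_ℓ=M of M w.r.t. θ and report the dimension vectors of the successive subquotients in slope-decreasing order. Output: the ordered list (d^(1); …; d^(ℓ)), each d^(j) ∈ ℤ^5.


Barcode: M ≅ I[1,1], I[1,5], I[2,2], I[2,3]^2, I[5,5]. HN layers by μ_θ (4 steps, strictly decreasing):
  μ^(1)=2; μ^(2)=5/3; μ^(3)=-1; μ^(4)=-2

((0, 0, 2, 0, 0); (0, 0, 1, 1, 1); (0, 4, 0, 0, 1); (2, 0, 0, 0, 0))


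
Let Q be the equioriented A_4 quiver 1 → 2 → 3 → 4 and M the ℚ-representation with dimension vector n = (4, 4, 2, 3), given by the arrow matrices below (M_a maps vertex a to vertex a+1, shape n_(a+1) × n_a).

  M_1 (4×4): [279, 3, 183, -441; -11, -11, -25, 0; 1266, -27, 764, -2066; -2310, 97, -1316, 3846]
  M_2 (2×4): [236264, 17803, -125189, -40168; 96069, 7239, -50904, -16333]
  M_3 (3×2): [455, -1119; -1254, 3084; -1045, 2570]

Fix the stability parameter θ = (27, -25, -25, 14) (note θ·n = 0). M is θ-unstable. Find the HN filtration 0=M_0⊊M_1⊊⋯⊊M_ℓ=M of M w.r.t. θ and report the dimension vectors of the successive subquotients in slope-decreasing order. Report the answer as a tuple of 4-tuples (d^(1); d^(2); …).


Barcode: M ≅ I[1,1], I[1,2], I[1,4]^2, I[2,2], I[4,4]. HN layers by μ_θ (5 steps, strictly decreasing):
  μ^(1)=27; μ^(2)=14; μ^(3)=1; μ^(4)=-23/3; μ^(5)=-25

((1, 0, 0, 0); (0, 0, 0, 3); (1, 1, 0, 0); (2, 2, 2, 0); (0, 1, 0, 0))


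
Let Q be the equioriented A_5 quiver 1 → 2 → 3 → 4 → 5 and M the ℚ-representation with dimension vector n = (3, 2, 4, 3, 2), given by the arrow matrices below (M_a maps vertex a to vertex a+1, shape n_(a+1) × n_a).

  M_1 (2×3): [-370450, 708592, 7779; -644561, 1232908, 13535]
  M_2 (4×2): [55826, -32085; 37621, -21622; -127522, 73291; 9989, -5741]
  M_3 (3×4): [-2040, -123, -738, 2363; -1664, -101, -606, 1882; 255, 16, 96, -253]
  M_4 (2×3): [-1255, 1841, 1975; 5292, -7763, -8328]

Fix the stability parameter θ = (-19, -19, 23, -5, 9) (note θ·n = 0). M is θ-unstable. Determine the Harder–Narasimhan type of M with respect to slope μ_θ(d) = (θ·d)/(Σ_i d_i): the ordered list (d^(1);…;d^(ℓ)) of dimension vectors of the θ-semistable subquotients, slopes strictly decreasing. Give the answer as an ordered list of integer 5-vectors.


Interval decomposition of M: I[1,1], I[1,5]^2, I[3,3], I[3,4].
HN type (ℓ=3): μ^(1)=23; μ^(2)=9; μ^(3)=-19

((0, 0, 1, 0, 0); (0, 0, 3, 3, 2); (3, 2, 0, 0, 0))


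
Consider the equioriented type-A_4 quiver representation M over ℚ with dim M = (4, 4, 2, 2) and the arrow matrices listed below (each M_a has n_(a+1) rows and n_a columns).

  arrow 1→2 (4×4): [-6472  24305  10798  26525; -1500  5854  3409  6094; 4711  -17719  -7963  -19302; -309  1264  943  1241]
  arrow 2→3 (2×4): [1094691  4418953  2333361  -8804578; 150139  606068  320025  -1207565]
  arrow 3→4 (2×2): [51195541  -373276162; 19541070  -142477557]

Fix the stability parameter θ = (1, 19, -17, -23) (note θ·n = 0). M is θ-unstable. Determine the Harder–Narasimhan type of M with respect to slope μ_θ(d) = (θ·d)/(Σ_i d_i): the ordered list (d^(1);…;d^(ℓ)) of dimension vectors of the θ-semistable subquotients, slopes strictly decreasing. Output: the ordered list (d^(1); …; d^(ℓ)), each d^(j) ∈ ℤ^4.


Via rank(M_{q-1}∘⋯∘M_p): M ≅ I[1,2]^2, I[1,4]^2.
μ_θ-semistable layers: μ^(1)=19; μ^(2)=1; μ^(3)=-5

((0, 2, 0, 0); (2, 0, 0, 0); (2, 2, 2, 2))


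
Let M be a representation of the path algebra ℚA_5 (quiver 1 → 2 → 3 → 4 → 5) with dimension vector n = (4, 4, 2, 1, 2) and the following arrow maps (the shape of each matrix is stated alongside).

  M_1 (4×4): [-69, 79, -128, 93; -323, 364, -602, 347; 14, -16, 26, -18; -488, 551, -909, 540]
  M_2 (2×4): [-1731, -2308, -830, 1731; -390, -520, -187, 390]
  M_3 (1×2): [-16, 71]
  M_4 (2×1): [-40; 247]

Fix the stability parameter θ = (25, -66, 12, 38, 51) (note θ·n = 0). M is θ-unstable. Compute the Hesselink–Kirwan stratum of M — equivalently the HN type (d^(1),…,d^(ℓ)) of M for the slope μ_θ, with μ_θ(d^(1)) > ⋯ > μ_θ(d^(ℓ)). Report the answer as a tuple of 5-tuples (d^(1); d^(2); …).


Interval decomposition of M: I[1,2]^2, I[1,3], I[1,5], I[5,5].
HN type (ℓ=4): μ^(1)=51; μ^(2)=38; μ^(3)=12; μ^(4)=-41/2

((0, 0, 0, 0, 2); (0, 0, 0, 1, 0); (0, 0, 2, 0, 0); (4, 4, 0, 0, 0))


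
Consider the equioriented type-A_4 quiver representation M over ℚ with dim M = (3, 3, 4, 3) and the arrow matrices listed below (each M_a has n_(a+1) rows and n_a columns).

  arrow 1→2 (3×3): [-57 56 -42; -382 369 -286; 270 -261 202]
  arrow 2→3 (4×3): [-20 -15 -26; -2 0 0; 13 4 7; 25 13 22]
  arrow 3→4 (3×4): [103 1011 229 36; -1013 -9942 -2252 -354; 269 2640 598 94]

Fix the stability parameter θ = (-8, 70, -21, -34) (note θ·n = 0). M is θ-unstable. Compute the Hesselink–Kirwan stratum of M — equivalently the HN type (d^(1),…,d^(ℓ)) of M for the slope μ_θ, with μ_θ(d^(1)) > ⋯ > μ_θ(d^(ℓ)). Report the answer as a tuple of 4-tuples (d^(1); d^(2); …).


Via rank(M_{q-1}∘⋯∘M_p): M ≅ I[1,3], I[1,4]^2, I[3,3], I[4,4].
μ_θ-semistable layers: μ^(1)=49/2; μ^(2)=5; μ^(3)=-8; μ^(4)=-21; μ^(5)=-34

((0, 1, 1, 0); (0, 2, 2, 2); (3, 0, 0, 0); (0, 0, 1, 0); (0, 0, 0, 1))


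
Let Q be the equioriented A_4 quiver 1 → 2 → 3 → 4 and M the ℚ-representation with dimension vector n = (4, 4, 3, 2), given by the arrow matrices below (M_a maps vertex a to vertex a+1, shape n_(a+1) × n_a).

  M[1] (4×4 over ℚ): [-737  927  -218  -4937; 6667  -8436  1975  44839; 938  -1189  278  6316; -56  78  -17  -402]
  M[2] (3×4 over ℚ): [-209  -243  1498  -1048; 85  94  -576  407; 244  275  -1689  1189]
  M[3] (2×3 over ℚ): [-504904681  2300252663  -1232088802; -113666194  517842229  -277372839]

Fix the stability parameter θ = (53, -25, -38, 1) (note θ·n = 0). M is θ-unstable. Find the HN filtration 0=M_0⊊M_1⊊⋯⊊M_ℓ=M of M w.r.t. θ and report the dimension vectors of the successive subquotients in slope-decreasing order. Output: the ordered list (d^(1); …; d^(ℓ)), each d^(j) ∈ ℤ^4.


Interval decomposition of M: I[1,1], I[1,3], I[1,4]^2, I[2,2].
HN type (ℓ=4): μ^(1)=53; μ^(2)=1; μ^(3)=-10/3; μ^(4)=-25

((1, 0, 0, 0); (0, 0, 0, 2); (3, 3, 3, 0); (0, 1, 0, 0))


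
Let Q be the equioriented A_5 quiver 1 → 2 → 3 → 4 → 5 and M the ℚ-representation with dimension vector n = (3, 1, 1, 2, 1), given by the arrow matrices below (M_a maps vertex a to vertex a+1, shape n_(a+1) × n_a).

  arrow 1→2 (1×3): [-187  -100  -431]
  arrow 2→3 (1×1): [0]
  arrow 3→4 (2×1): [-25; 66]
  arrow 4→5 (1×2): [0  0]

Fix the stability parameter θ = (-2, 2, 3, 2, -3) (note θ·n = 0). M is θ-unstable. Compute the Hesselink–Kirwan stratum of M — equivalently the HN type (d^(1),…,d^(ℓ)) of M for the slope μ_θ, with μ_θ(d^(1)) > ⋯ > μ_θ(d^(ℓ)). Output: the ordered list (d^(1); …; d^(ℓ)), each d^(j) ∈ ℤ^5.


Interval decomposition of M: I[1,1]^2, I[1,2], I[3,4], I[4,4], I[5,5].
HN type (ℓ=4): μ^(1)=5/2; μ^(2)=2; μ^(3)=-2; μ^(4)=-3

((0, 0, 1, 1, 0); (0, 1, 0, 1, 0); (3, 0, 0, 0, 0); (0, 0, 0, 0, 1))


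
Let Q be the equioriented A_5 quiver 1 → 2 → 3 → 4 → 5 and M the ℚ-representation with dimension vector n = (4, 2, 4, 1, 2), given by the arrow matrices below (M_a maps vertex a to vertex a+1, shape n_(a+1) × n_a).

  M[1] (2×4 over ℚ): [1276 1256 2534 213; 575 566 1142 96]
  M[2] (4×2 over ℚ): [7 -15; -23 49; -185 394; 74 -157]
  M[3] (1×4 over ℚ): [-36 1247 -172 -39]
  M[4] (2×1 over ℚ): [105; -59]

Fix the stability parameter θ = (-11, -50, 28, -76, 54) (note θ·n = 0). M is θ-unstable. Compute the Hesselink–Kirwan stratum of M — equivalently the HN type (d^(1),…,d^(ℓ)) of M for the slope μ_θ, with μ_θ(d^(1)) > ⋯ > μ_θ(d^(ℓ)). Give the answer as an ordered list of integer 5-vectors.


Barcode: M ≅ I[1,1]^2, I[1,3], I[1,5], I[3,3]^2, I[5,5]. HN layers by μ_θ (5 steps, strictly decreasing):
  μ^(1)=54; μ^(2)=28; μ^(3)=-11; μ^(4)=-24; μ^(5)=-61/2

((0, 0, 0, 0, 2); (0, 0, 3, 0, 0); (2, 0, 0, 0, 0); (0, 0, 1, 1, 0); (2, 2, 0, 0, 0))


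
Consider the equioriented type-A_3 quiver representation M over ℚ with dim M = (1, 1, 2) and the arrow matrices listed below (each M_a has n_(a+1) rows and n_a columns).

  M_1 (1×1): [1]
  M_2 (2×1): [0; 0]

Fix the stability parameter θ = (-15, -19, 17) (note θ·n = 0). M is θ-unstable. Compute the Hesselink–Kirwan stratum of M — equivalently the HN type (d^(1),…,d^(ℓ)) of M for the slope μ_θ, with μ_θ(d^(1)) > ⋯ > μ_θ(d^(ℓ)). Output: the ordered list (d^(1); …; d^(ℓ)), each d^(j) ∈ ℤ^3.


Interval decomposition of M: I[1,2], I[3,3]^2.
HN type (ℓ=2): μ^(1)=17; μ^(2)=-17

((0, 0, 2); (1, 1, 0))


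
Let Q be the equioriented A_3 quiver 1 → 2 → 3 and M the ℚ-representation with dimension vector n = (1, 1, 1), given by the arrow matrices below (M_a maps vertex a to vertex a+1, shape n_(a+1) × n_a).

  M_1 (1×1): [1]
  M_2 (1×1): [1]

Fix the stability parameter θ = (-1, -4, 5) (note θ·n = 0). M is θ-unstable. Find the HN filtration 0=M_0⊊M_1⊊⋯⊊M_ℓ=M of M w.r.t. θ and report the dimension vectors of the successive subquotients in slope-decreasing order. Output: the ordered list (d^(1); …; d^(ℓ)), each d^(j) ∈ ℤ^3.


Barcode: M ≅ I[1,3]. HN layers by μ_θ (2 steps, strictly decreasing):
  μ^(1)=5; μ^(2)=-5/2

((0, 0, 1); (1, 1, 0))


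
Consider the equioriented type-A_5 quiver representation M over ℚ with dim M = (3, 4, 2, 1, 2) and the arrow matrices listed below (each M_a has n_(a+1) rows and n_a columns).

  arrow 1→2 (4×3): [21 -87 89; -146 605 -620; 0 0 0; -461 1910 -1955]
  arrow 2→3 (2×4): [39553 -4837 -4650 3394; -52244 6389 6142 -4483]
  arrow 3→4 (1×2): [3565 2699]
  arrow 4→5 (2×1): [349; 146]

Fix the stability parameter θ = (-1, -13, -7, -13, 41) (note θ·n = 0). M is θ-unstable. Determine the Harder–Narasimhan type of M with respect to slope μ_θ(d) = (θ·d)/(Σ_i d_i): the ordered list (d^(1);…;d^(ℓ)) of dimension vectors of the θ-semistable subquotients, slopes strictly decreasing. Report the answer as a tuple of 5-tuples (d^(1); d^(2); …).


Interval decomposition of M: I[1,1], I[1,3], I[1,5], I[2,2]^2, I[5,5].
HN type (ℓ=5): μ^(1)=41; μ^(2)=-1; μ^(3)=-7; μ^(4)=-17/2; μ^(5)=-13

((0, 0, 0, 0, 2); (1, 0, 0, 0, 0); (1, 1, 1, 0, 0); (1, 1, 1, 1, 0); (0, 2, 0, 0, 0))
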